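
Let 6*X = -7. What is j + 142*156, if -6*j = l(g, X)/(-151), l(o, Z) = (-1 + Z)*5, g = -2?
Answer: 120418207/5436 ≈ 22152.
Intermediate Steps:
X = -7/6 (X = (1/6)*(-7) = -7/6 ≈ -1.1667)
l(o, Z) = -5 + 5*Z
j = -65/5436 (j = -(-5 + 5*(-7/6))/(6*(-151)) = -(-5 - 35/6)*(-1)/(6*151) = -(-65)*(-1)/(36*151) = -1/6*65/906 = -65/5436 ≈ -0.011957)
j + 142*156 = -65/5436 + 142*156 = -65/5436 + 22152 = 120418207/5436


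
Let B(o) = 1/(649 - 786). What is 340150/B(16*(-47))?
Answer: -46600550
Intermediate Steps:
B(o) = -1/137 (B(o) = 1/(-137) = -1/137)
340150/B(16*(-47)) = 340150/(-1/137) = 340150*(-137) = -46600550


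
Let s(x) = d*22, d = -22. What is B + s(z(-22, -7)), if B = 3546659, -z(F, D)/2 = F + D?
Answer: 3546175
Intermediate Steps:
z(F, D) = -2*D - 2*F (z(F, D) = -2*(F + D) = -2*(D + F) = -2*D - 2*F)
s(x) = -484 (s(x) = -22*22 = -484)
B + s(z(-22, -7)) = 3546659 - 484 = 3546175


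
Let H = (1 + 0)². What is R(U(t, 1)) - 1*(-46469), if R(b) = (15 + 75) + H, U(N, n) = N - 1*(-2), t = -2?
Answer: 46560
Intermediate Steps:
H = 1 (H = 1² = 1)
U(N, n) = 2 + N (U(N, n) = N + 2 = 2 + N)
R(b) = 91 (R(b) = (15 + 75) + 1 = 90 + 1 = 91)
R(U(t, 1)) - 1*(-46469) = 91 - 1*(-46469) = 91 + 46469 = 46560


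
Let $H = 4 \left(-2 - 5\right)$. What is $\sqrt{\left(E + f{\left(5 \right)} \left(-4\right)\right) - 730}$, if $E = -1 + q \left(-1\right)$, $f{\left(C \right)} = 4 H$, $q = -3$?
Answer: $2 i \sqrt{70} \approx 16.733 i$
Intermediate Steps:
$H = -28$ ($H = 4 \left(-7\right) = -28$)
$f{\left(C \right)} = -112$ ($f{\left(C \right)} = 4 \left(-28\right) = -112$)
$E = 2$ ($E = -1 - -3 = -1 + 3 = 2$)
$\sqrt{\left(E + f{\left(5 \right)} \left(-4\right)\right) - 730} = \sqrt{\left(2 - -448\right) - 730} = \sqrt{\left(2 + 448\right) - 730} = \sqrt{450 - 730} = \sqrt{-280} = 2 i \sqrt{70}$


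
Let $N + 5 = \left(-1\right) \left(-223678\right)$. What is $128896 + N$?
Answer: $352569$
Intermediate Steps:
$N = 223673$ ($N = -5 - -223678 = -5 + 223678 = 223673$)
$128896 + N = 128896 + 223673 = 352569$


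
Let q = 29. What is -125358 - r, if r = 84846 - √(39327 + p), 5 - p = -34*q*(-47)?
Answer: -210204 + I*√7010 ≈ -2.102e+5 + 83.726*I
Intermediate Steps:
p = -46337 (p = 5 - (-34*29)*(-47) = 5 - (-986)*(-47) = 5 - 1*46342 = 5 - 46342 = -46337)
r = 84846 - I*√7010 (r = 84846 - √(39327 - 46337) = 84846 - √(-7010) = 84846 - I*√7010 ≈ 84846.0 - 83.726*I)
-125358 - r = -125358 - (84846 - I*√7010) = -125358 + (-84846 + I*√7010) = -210204 + I*√7010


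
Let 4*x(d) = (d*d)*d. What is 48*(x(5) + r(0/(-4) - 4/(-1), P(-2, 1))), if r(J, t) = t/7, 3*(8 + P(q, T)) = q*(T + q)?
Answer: 10148/7 ≈ 1449.7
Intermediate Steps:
x(d) = d³/4 (x(d) = ((d*d)*d)/4 = (d²*d)/4 = d³/4)
P(q, T) = -8 + q*(T + q)/3 (P(q, T) = -8 + (q*(T + q))/3 = -8 + q*(T + q)/3)
r(J, t) = t/7 (r(J, t) = t*(⅐) = t/7)
48*(x(5) + r(0/(-4) - 4/(-1), P(-2, 1))) = 48*((¼)*5³ + (-8 + (⅓)*(-2)² + (⅓)*1*(-2))/7) = 48*((¼)*125 + (-8 + (⅓)*4 - ⅔)/7) = 48*(125/4 + (-8 + 4/3 - ⅔)/7) = 48*(125/4 + (⅐)*(-22/3)) = 48*(125/4 - 22/21) = 48*(2537/84) = 10148/7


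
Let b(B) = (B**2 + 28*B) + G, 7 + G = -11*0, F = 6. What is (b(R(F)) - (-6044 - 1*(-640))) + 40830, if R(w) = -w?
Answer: 46095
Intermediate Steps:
G = -7 (G = -7 - 11*0 = -7 - 1*0 = -7 + 0 = -7)
b(B) = -7 + B**2 + 28*B (b(B) = (B**2 + 28*B) - 7 = -7 + B**2 + 28*B)
(b(R(F)) - (-6044 - 1*(-640))) + 40830 = ((-7 + (-1*6)**2 + 28*(-1*6)) - (-6044 - 1*(-640))) + 40830 = ((-7 + (-6)**2 + 28*(-6)) - (-6044 + 640)) + 40830 = ((-7 + 36 - 168) - 1*(-5404)) + 40830 = (-139 + 5404) + 40830 = 5265 + 40830 = 46095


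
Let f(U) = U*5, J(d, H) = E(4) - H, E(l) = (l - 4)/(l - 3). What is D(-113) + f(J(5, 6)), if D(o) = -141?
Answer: -171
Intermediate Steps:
E(l) = (-4 + l)/(-3 + l)
J(d, H) = -H (J(d, H) = (-4 + 4)/(-3 + 4) - H = 0/1 - H = 1*0 - H = 0 - H = -H)
f(U) = 5*U
D(-113) + f(J(5, 6)) = -141 + 5*(-1*6) = -141 + 5*(-6) = -141 - 30 = -171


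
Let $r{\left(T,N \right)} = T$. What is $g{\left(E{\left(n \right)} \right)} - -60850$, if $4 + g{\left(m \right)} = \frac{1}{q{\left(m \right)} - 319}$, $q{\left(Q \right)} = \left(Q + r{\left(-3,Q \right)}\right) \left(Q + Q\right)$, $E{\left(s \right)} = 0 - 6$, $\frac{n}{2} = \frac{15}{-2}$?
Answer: $\frac{12838505}{211} \approx 60846.0$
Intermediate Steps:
$n = -15$ ($n = 2 \frac{15}{-2} = 2 \cdot 15 \left(- \frac{1}{2}\right) = 2 \left(- \frac{15}{2}\right) = -15$)
$E{\left(s \right)} = -6$ ($E{\left(s \right)} = 0 - 6 = -6$)
$q{\left(Q \right)} = 2 Q \left(-3 + Q\right)$ ($q{\left(Q \right)} = \left(Q - 3\right) \left(Q + Q\right) = \left(-3 + Q\right) 2 Q = 2 Q \left(-3 + Q\right)$)
$g{\left(m \right)} = -4 + \frac{1}{-319 + 2 m \left(-3 + m\right)}$ ($g{\left(m \right)} = -4 + \frac{1}{2 m \left(-3 + m\right) - 319} = -4 + \frac{1}{-319 + 2 m \left(-3 + m\right)}$)
$g{\left(E{\left(n \right)} \right)} - -60850 = \frac{1277 - - 48 \left(-3 - 6\right)}{-319 + 2 \left(-6\right) \left(-3 - 6\right)} - -60850 = \frac{1277 - \left(-48\right) \left(-9\right)}{-319 + 2 \left(-6\right) \left(-9\right)} + 60850 = \frac{1277 - 432}{-319 + 108} + 60850 = \frac{1}{-211} \cdot 845 + 60850 = \left(- \frac{1}{211}\right) 845 + 60850 = - \frac{845}{211} + 60850 = \frac{12838505}{211}$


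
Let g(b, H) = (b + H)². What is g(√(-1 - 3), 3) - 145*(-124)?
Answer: 17985 + 12*I ≈ 17985.0 + 12.0*I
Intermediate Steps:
g(b, H) = (H + b)²
g(√(-1 - 3), 3) - 145*(-124) = (3 + √(-1 - 3))² - 145*(-124) = (3 + √(-4))² + 17980 = (3 + 2*I)² + 17980 = 17980 + (3 + 2*I)²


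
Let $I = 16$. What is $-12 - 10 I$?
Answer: $-172$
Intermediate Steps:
$-12 - 10 I = -12 - 160 = -172$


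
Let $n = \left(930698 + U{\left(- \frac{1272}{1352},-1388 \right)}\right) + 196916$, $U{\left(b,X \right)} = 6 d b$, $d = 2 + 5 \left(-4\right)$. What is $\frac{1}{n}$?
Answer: $\frac{169}{190583938} \approx 8.8675 \cdot 10^{-7}$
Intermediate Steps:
$d = -18$ ($d = 2 - 20 = -18$)
$U{\left(b,X \right)} = - 108 b$ ($U{\left(b,X \right)} = 6 \left(-18\right) b = - 108 b$)
$n = \frac{190583938}{169}$ ($n = \left(930698 - 108 \left(- \frac{1272}{1352}\right)\right) + 196916 = \left(930698 - 108 \left(\left(-1272\right) \frac{1}{1352}\right)\right) + 196916 = \left(930698 - - \frac{17172}{169}\right) + 196916 = \left(930698 + \frac{17172}{169}\right) + 196916 = \frac{157305134}{169} + 196916 = \frac{190583938}{169} \approx 1.1277 \cdot 10^{6}$)
$\frac{1}{n} = \frac{1}{\frac{190583938}{169}} = \frac{169}{190583938}$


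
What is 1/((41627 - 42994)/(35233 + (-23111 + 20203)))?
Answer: -32325/1367 ≈ -23.647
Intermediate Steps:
1/((41627 - 42994)/(35233 + (-23111 + 20203))) = 1/(-1367/(35233 - 2908)) = 1/(-1367/32325) = -32325/1367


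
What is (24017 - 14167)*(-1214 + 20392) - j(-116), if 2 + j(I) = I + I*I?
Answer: 188889962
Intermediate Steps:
j(I) = -2 + I + I² (j(I) = -2 + (I + I*I) = -2 + (I + I²) = -2 + I + I²)
(24017 - 14167)*(-1214 + 20392) - j(-116) = (24017 - 14167)*(-1214 + 20392) - (-2 - 116 + (-116)²) = 9850*19178 - (-2 - 116 + 13456) = 188903300 - 1*13338 = 188903300 - 13338 = 188889962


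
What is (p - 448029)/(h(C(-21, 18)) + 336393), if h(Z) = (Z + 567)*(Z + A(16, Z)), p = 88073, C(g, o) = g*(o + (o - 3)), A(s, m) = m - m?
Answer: -359956/423711 ≈ -0.84953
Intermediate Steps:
A(s, m) = 0
C(g, o) = g*(-3 + 2*o) (C(g, o) = g*(o + (-3 + o)) = g*(-3 + 2*o))
h(Z) = Z*(567 + Z) (h(Z) = (Z + 567)*(Z + 0) = (567 + Z)*Z = Z*(567 + Z))
(p - 448029)/(h(C(-21, 18)) + 336393) = (88073 - 448029)/((-21*(-3 + 2*18))*(567 - 21*(-3 + 2*18)) + 336393) = -359956/((-21*(-3 + 36))*(567 - 21*(-3 + 36)) + 336393) = -359956/((-21*33)*(567 - 21*33) + 336393) = -359956/(-693*(567 - 693) + 336393) = -359956/(-693*(-126) + 336393) = -359956/(87318 + 336393) = -359956/423711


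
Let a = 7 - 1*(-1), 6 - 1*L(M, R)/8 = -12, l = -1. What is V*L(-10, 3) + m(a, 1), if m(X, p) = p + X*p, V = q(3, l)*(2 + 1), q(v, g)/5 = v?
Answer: 6489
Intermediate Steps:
q(v, g) = 5*v
L(M, R) = 144 (L(M, R) = 48 - 8*(-12) = 48 + 96 = 144)
V = 45 (V = (5*3)*(2 + 1) = 15*3 = 45)
a = 8 (a = 7 + 1 = 8)
V*L(-10, 3) + m(a, 1) = 45*144 + 1*(1 + 8) = 6480 + 1*9 = 6480 + 9 = 6489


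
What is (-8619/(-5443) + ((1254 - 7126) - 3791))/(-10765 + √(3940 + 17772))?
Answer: 188700007950/210215033753 + 70116120*√1357/210215033753 ≈ 0.90994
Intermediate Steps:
(-8619/(-5443) + ((1254 - 7126) - 3791))/(-10765 + √(3940 + 17772)) = (-8619*(-1/5443) + (-5872 - 3791))/(-10765 + √21712) = (8619/5443 - 9663)/(-10765 + 4*√1357) = -52587090/(5443*(-10765 + 4*√1357))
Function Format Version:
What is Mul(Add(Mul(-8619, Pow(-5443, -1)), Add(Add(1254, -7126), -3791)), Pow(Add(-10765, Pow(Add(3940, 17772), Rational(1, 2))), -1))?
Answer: Add(Rational(188700007950, 210215033753), Mul(Rational(70116120, 210215033753), Pow(1357, Rational(1, 2)))) ≈ 0.90994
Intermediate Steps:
Mul(Add(Mul(-8619, Pow(-5443, -1)), Add(Add(1254, -7126), -3791)), Pow(Add(-10765, Pow(Add(3940, 17772), Rational(1, 2))), -1)) = Mul(Add(Mul(-8619, Rational(-1, 5443)), Add(-5872, -3791)), Pow(Add(-10765, Pow(21712, Rational(1, 2))), -1)) = Mul(Add(Rational(8619, 5443), -9663), Pow(Add(-10765, Mul(4, Pow(1357, Rational(1, 2)))), -1)) = Mul(Rational(-52587090, 5443), Pow(Add(-10765, Mul(4, Pow(1357, Rational(1, 2)))), -1))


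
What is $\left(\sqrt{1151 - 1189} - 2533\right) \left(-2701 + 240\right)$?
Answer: $6233713 - 2461 i \sqrt{38} \approx 6.2337 \cdot 10^{6} - 15171.0 i$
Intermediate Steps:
$\left(\sqrt{1151 - 1189} - 2533\right) \left(-2701 + 240\right) = \left(\sqrt{-38} - 2533\right) \left(-2461\right) = \left(i \sqrt{38} - 2533\right) \left(-2461\right) = \left(-2533 + i \sqrt{38}\right) \left(-2461\right) = 6233713 - 2461 i \sqrt{38}$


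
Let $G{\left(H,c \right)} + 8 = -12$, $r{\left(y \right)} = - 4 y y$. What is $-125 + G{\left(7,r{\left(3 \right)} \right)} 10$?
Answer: $-325$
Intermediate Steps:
$r{\left(y \right)} = - 4 y^{2}$
$G{\left(H,c \right)} = -20$ ($G{\left(H,c \right)} = -8 - 12 = -20$)
$-125 + G{\left(7,r{\left(3 \right)} \right)} 10 = -125 - 200 = -325$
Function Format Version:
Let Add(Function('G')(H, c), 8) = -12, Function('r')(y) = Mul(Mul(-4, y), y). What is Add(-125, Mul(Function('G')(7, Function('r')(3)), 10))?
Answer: -325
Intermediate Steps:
Function('r')(y) = Mul(-4, Pow(y, 2))
Function('G')(H, c) = -20 (Function('G')(H, c) = Add(-8, -12) = -20)
Add(-125, Mul(Function('G')(7, Function('r')(3)), 10)) = Add(-125, Mul(-20, 10)) = Add(-125, -200) = -325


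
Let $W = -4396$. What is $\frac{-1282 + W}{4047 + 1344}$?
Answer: $- \frac{5678}{5391} \approx -1.0532$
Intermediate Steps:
$\frac{-1282 + W}{4047 + 1344} = \frac{-1282 - 4396}{4047 + 1344} = - \frac{5678}{5391}$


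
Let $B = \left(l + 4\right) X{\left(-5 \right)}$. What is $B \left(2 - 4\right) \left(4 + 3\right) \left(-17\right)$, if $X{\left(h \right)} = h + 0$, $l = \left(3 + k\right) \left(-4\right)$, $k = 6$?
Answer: $38080$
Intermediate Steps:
$l = -36$ ($l = \left(3 + 6\right) \left(-4\right) = 9 \left(-4\right) = -36$)
$X{\left(h \right)} = h$
$B = 160$ ($B = \left(-36 + 4\right) \left(-5\right) = \left(-32\right) \left(-5\right) = 160$)
$B \left(2 - 4\right) \left(4 + 3\right) \left(-17\right) = 160 \left(2 - 4\right) \left(4 + 3\right) \left(-17\right) = 160 \left(\left(-2\right) 7\right) \left(-17\right) = 160 \left(-14\right) \left(-17\right) = \left(-2240\right) \left(-17\right) = 38080$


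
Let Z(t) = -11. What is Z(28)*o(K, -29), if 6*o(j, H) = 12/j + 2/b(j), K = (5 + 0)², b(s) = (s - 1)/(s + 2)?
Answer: -1001/200 ≈ -5.0050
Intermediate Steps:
b(s) = (-1 + s)/(2 + s)
K = 25 (K = 5² = 25)
o(j, H) = 2/j + (2 + j)/(3*(-1 + j)) (o(j, H) = (12/j + 2/(((-1 + j)/(2 + j))))/6 = (12/j + 2*((2 + j)/(-1 + j)))/6 = (12/j + 2*(2 + j)/(-1 + j))/6 = 2/j + (2 + j)/(3*(-1 + j)))
Z(28)*o(K, -29) = -11*(-6 + 25² + 8*25)/(3*25*(-1 + 25)) = -11*(-6 + 625 + 200)/(3*25*24) = -11*819/(3*25*24) = -11*91/200 = -1001/200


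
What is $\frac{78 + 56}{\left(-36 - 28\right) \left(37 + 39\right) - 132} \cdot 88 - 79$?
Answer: $- \frac{101619}{1249} \approx -81.36$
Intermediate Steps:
$\frac{78 + 56}{\left(-36 - 28\right) \left(37 + 39\right) - 132} \cdot 88 - 79 = \frac{134}{\left(-64\right) 76 - 132} \cdot 88 - 79 = \frac{134}{-4864 - 132} \cdot 88 - 79 = \frac{134}{-4996} \cdot 88 - 79 = 134 \left(- \frac{1}{4996}\right) 88 - 79 = \left(- \frac{67}{2498}\right) 88 - 79 = - \frac{2948}{1249} - 79 = - \frac{101619}{1249}$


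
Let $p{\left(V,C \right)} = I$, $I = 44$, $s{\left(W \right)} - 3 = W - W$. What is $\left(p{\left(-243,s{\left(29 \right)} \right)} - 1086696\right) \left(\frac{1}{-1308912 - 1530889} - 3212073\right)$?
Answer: $\frac{9912057170149357048}{2839801} \approx 3.4904 \cdot 10^{12}$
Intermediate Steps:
$s{\left(W \right)} = 3$ ($s{\left(W \right)} = 3 + \left(W - W\right) = 3 + 0 = 3$)
$p{\left(V,C \right)} = 44$
$\left(p{\left(-243,s{\left(29 \right)} \right)} - 1086696\right) \left(\frac{1}{-1308912 - 1530889} - 3212073\right) = \left(44 - 1086696\right) \left(\frac{1}{-1308912 - 1530889} - 3212073\right) = - 1086652 \left(\frac{1}{-2839801} - 3212073\right) = - 1086652 \left(- \frac{1}{2839801} - 3212073\right) = \left(-1086652\right) \left(- \frac{9121648117474}{2839801}\right) = \frac{9912057170149357048}{2839801}$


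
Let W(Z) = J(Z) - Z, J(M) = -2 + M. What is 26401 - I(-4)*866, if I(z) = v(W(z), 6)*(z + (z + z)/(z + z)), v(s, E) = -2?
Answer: 21205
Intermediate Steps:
W(Z) = -2 (W(Z) = (-2 + Z) - Z = -2)
I(z) = -2 - 2*z (I(z) = -2*(z + (z + z)/(z + z)) = -2*(z + (2*z)/((2*z))) = -2*(z + (2*z)*(1/(2*z))) = -2*(z + 1) = -2*(1 + z) = -2 - 2*z)
26401 - I(-4)*866 = 26401 - (-2 - 2*(-4))*866 = 26401 - (-2 + 8)*866 = 26401 - 6*866 = 26401 - 1*5196 = 26401 - 5196 = 21205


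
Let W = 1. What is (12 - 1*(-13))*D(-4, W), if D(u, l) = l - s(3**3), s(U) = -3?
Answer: 100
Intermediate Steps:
D(u, l) = 3 + l (D(u, l) = l - 1*(-3) = l + 3 = 3 + l)
(12 - 1*(-13))*D(-4, W) = (12 - 1*(-13))*(3 + 1) = (12 + 13)*4 = 25*4 = 100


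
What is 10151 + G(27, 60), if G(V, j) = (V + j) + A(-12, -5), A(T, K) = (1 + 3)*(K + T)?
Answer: 10170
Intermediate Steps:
A(T, K) = 4*K + 4*T (A(T, K) = 4*(K + T) = 4*K + 4*T)
G(V, j) = -68 + V + j (G(V, j) = (V + j) + (4*(-5) + 4*(-12)) = (V + j) + (-20 - 48) = (V + j) - 68 = -68 + V + j)
10151 + G(27, 60) = 10151 + (-68 + 27 + 60) = 10151 + 19 = 10170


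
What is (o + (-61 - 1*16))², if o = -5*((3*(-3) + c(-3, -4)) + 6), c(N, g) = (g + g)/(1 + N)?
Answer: 6724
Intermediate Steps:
c(N, g) = 2*g/(1 + N) (c(N, g) = (2*g)/(1 + N) = 2*g/(1 + N))
o = -5 (o = -5*((3*(-3) + 2*(-4)/(1 - 3)) + 6) = -5*((-9 + 2*(-4)/(-2)) + 6) = -5*((-9 + 2*(-4)*(-½)) + 6) = -5*((-9 + 4) + 6) = -5*(-5 + 6) = -5*1 = -5)
(o + (-61 - 1*16))² = (-5 + (-61 - 1*16))² = (-5 + (-61 - 16))² = (-5 - 77)² = (-82)² = 6724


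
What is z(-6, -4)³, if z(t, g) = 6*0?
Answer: 0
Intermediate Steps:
z(t, g) = 0
z(-6, -4)³ = 0³ = 0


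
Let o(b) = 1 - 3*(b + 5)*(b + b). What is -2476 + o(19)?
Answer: -5211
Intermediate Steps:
o(b) = 1 - 6*b*(5 + b) (o(b) = 1 - 3*(5 + b)*2*b = 1 - 6*b*(5 + b))
-2476 + o(19) = -2476 + (1 - 30*19 - 6*19**2) = -2476 + (1 - 570 - 6*361) = -2476 + (1 - 570 - 2166) = -2476 - 2735 = -5211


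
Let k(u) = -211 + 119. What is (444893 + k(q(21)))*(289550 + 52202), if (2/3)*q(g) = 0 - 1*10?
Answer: 152011631352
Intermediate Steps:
q(g) = -15 (q(g) = 3*(0 - 1*10)/2 = 3*(0 - 10)/2 = (3/2)*(-10) = -15)
k(u) = -92
(444893 + k(q(21)))*(289550 + 52202) = (444893 - 92)*(289550 + 52202) = 444801*341752 = 152011631352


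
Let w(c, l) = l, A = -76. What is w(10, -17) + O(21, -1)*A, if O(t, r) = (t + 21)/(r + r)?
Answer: 1579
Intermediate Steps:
O(t, r) = (21 + t)/(2*r) (O(t, r) = (21 + t)/((2*r)) = (21 + t)*(1/(2*r)) = (21 + t)/(2*r))
w(10, -17) + O(21, -1)*A = -17 + ((½)*(21 + 21)/(-1))*(-76) = -17 + ((½)*(-1)*42)*(-76) = -17 - 21*(-76) = -17 + 1596 = 1579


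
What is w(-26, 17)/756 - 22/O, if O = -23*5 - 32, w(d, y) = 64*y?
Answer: 2102/1323 ≈ 1.5888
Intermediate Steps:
O = -147 (O = -115 - 32 = -147)
w(-26, 17)/756 - 22/O = (64*17)/756 - 22/(-147) = 1088*(1/756) - 22*(-1/147) = 272/189 + 22/147 = 2102/1323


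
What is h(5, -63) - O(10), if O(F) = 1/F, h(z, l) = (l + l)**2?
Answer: 158759/10 ≈ 15876.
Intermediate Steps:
h(z, l) = 4*l**2 (h(z, l) = (2*l)**2 = 4*l**2)
h(5, -63) - O(10) = 4*(-63)**2 - 1/10 = 4*3969 - 1*1/10 = 15876 - 1/10 = 158759/10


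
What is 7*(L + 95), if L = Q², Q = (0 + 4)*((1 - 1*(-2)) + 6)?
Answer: 9737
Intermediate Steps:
Q = 36 (Q = 4*((1 + 2) + 6) = 4*(3 + 6) = 4*9 = 36)
L = 1296 (L = 36² = 1296)
7*(L + 95) = 7*(1296 + 95) = 7*1391 = 9737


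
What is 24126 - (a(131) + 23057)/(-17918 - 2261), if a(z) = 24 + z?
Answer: 486861766/20179 ≈ 24127.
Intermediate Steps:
24126 - (a(131) + 23057)/(-17918 - 2261) = 24126 - ((24 + 131) + 23057)/(-17918 - 2261) = 24126 - (155 + 23057)/(-20179) = 24126 - 23212*(-1)/20179 = 24126 - 1*(-23212/20179) = 24126 + 23212/20179 = 486861766/20179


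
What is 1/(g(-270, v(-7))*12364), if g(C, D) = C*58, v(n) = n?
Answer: -1/193620240 ≈ -5.1648e-9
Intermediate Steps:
g(C, D) = 58*C
1/(g(-270, v(-7))*12364) = 1/((58*(-270))*12364) = (1/12364)/(-15660) = -1/15660*1/12364 = -1/193620240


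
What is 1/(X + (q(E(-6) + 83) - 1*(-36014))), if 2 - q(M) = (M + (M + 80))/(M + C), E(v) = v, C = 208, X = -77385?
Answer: -95/3930133 ≈ -2.4172e-5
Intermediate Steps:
q(M) = 2 - (80 + 2*M)/(208 + M) (q(M) = 2 - (M + (M + 80))/(M + 208) = 2 - (M + (80 + M))/(208 + M) = 2 - (80 + 2*M)/(208 + M))
1/(X + (q(E(-6) + 83) - 1*(-36014))) = 1/(-77385 + (336/(208 + (-6 + 83)) - 1*(-36014))) = 1/(-77385 + (336/(208 + 77) + 36014)) = 1/(-77385 + (336/285 + 36014)) = 1/(-77385 + (336*(1/285) + 36014)) = 1/(-77385 + (112/95 + 36014)) = 1/(-77385 + 3421442/95) = 1/(-3930133/95) = -95/3930133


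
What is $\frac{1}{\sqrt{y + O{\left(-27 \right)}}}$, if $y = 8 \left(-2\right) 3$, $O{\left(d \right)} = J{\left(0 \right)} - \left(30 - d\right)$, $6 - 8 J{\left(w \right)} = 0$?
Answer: $- \frac{2 i \sqrt{417}}{417} \approx - 0.09794 i$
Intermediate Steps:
$J{\left(w \right)} = \frac{3}{4}$ ($J{\left(w \right)} = \frac{3}{4} - 0 = \frac{3}{4} + 0 = \frac{3}{4}$)
$O{\left(d \right)} = - \frac{117}{4} + d$ ($O{\left(d \right)} = \frac{3}{4} - \left(30 - d\right) = \frac{3}{4} + \left(-30 + d\right) = - \frac{117}{4} + d$)
$y = -48$ ($y = \left(-16\right) 3 = -48$)
$\frac{1}{\sqrt{y + O{\left(-27 \right)}}} = \frac{1}{\sqrt{-48 - \frac{225}{4}}} = \frac{1}{\sqrt{- \frac{417}{4}}} = \frac{1}{\frac{1}{2} i \sqrt{417}} = - \frac{2 i \sqrt{417}}{417}$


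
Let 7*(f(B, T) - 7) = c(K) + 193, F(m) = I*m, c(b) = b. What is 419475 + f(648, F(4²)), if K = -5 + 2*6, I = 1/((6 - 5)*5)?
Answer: 2936574/7 ≈ 4.1951e+5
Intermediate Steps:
I = ⅕ (I = 1/(1*5) = 1/5 = ⅕ ≈ 0.20000)
K = 7 (K = -5 + 12 = 7)
F(m) = m/5
f(B, T) = 249/7 (f(B, T) = 7 + (7 + 193)/7 = 7 + (⅐)*200 = 7 + 200/7 = 249/7)
419475 + f(648, F(4²)) = 419475 + 249/7 = 2936574/7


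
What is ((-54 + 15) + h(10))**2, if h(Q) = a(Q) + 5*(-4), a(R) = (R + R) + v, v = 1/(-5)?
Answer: 38416/25 ≈ 1536.6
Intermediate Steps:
v = -1/5 (v = 1*(-1/5) = -1/5 ≈ -0.20000)
a(R) = -1/5 + 2*R (a(R) = (R + R) - 1/5 = 2*R - 1/5 = -1/5 + 2*R)
h(Q) = -101/5 + 2*Q (h(Q) = (-1/5 + 2*Q) + 5*(-4) = (-1/5 + 2*Q) - 20 = -101/5 + 2*Q)
((-54 + 15) + h(10))**2 = ((-54 + 15) + (-101/5 + 2*10))**2 = (-39 + (-101/5 + 20))**2 = (-39 - 1/5)**2 = (-196/5)**2 = 38416/25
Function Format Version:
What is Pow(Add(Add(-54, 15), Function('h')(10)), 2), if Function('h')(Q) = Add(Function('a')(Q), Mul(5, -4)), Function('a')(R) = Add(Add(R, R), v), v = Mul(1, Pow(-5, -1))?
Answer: Rational(38416, 25) ≈ 1536.6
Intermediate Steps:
v = Rational(-1, 5) (v = Mul(1, Rational(-1, 5)) = Rational(-1, 5) ≈ -0.20000)
Function('a')(R) = Add(Rational(-1, 5), Mul(2, R)) (Function('a')(R) = Add(Add(R, R), Rational(-1, 5)) = Add(Mul(2, R), Rational(-1, 5)) = Add(Rational(-1, 5), Mul(2, R)))
Function('h')(Q) = Add(Rational(-101, 5), Mul(2, Q)) (Function('h')(Q) = Add(Add(Rational(-1, 5), Mul(2, Q)), Mul(5, -4)) = Add(Add(Rational(-1, 5), Mul(2, Q)), -20) = Add(Rational(-101, 5), Mul(2, Q)))
Pow(Add(Add(-54, 15), Function('h')(10)), 2) = Pow(Add(Add(-54, 15), Add(Rational(-101, 5), Mul(2, 10))), 2) = Pow(Add(-39, Add(Rational(-101, 5), 20)), 2) = Pow(Add(-39, Rational(-1, 5)), 2) = Pow(Rational(-196, 5), 2) = Rational(38416, 25)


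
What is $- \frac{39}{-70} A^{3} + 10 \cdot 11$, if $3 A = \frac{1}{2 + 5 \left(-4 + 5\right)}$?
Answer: $\frac{23769913}{216090} \approx 110.0$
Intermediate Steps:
$A = \frac{1}{21}$ ($A = \frac{1}{3 \left(2 + 5 \left(-4 + 5\right)\right)} = \frac{1}{3 \left(2 + 5 \cdot 1\right)} = \frac{1}{3 \left(2 + 5\right)} = \frac{1}{3 \cdot 7} = \frac{1}{3} \cdot \frac{1}{7} = \frac{1}{21} \approx 0.047619$)
$- \frac{39}{-70} A^{3} + 10 \cdot 11 = \frac{\left(-39\right) \frac{1}{-70}}{9261} + 10 \cdot 11 = \left(-39\right) \left(- \frac{1}{70}\right) \frac{1}{9261} + 110 = \frac{39}{70} \cdot \frac{1}{9261} + 110 = \frac{13}{216090} + 110 = \frac{23769913}{216090}$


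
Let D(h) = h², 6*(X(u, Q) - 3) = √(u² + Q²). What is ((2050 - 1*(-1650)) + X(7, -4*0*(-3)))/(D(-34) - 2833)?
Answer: -22225/10062 ≈ -2.2088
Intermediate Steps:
X(u, Q) = 3 + √(Q² + u²)/6 (X(u, Q) = 3 + √(u² + Q²)/6 = 3 + √(Q² + u²)/6)
((2050 - 1*(-1650)) + X(7, -4*0*(-3)))/(D(-34) - 2833) = ((2050 - 1*(-1650)) + (3 + √((-4*0*(-3))² + 7²)/6))/((-34)² - 2833) = ((2050 + 1650) + (3 + √((0*(-3))² + 49)/6))/(1156 - 2833) = (3700 + (3 + √(0² + 49)/6))/(-1677) = (3700 + (3 + √(0 + 49)/6))*(-1/1677) = (3700 + (3 + √49/6))*(-1/1677) = (3700 + (3 + (⅙)*7))*(-1/1677) = (3700 + (3 + 7/6))*(-1/1677) = (3700 + 25/6)*(-1/1677) = (22225/6)*(-1/1677) = -22225/10062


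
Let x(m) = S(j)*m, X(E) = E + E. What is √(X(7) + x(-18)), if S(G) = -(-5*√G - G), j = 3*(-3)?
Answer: √(176 - 270*I) ≈ 15.784 - 8.5527*I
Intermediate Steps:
j = -9
S(G) = G + 5*√G (S(G) = -(-G - 5*√G) = G + 5*√G)
X(E) = 2*E
x(m) = m*(-9 + 15*I) (x(m) = (-9 + 5*√(-9))*m = (-9 + 5*(3*I))*m = (-9 + 15*I)*m = m*(-9 + 15*I))
√(X(7) + x(-18)) = √(2*7 - 18*(-9 + 15*I)) = √(14 + (162 - 270*I)) = √(176 - 270*I)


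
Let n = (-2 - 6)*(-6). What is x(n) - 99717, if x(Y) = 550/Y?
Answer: -2392933/24 ≈ -99706.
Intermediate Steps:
n = 48 (n = -8*(-6) = 48)
x(n) - 99717 = 550/48 - 99717 = 550*(1/48) - 99717 = 275/24 - 99717 = -2392933/24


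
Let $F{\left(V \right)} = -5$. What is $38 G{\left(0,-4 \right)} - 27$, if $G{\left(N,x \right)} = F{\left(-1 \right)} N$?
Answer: $-27$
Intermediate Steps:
$G{\left(N,x \right)} = - 5 N$
$38 G{\left(0,-4 \right)} - 27 = 38 \left(\left(-5\right) 0\right) - 27 = 38 \cdot 0 - 27 = 0 - 27 = -27$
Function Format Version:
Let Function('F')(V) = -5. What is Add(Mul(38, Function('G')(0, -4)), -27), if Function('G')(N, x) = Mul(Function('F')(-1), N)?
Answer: -27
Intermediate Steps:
Function('G')(N, x) = Mul(-5, N)
Add(Mul(38, Function('G')(0, -4)), -27) = Add(Mul(38, Mul(-5, 0)), -27) = Add(Mul(38, 0), -27) = Add(0, -27) = -27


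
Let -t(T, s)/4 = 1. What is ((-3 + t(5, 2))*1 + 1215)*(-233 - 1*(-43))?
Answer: -229520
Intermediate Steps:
t(T, s) = -4 (t(T, s) = -4*1 = -4)
((-3 + t(5, 2))*1 + 1215)*(-233 - 1*(-43)) = ((-3 - 4)*1 + 1215)*(-233 - 1*(-43)) = (-7*1 + 1215)*(-233 + 43) = (-7 + 1215)*(-190) = 1208*(-190) = -229520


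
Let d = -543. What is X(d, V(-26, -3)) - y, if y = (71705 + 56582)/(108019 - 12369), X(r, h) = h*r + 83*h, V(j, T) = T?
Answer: 131868713/95650 ≈ 1378.7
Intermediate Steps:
X(r, h) = 83*h + h*r
y = 128287/95650 ≈ 1.3412
X(d, V(-26, -3)) - y = -3*(83 - 543) - 1*128287/95650 = -3*(-460) - 128287/95650 = 1380 - 128287/95650 = 131868713/95650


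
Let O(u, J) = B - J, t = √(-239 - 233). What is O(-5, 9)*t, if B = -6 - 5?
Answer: -40*I*√118 ≈ -434.51*I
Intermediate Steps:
B = -11
t = 2*I*√118 (t = √(-472) = 2*I*√118 ≈ 21.726*I)
O(u, J) = -11 - J
O(-5, 9)*t = (-11 - 1*9)*(2*I*√118) = (-11 - 9)*(2*I*√118) = -40*I*√118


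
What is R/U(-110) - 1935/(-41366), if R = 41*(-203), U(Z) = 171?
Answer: -7999031/164502 ≈ -48.626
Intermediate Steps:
R = -8323
R/U(-110) - 1935/(-41366) = -8323/171 - 1935/(-41366) = -8323*1/171 - 1935*(-1/41366) = -8323/171 + 45/962 = -7999031/164502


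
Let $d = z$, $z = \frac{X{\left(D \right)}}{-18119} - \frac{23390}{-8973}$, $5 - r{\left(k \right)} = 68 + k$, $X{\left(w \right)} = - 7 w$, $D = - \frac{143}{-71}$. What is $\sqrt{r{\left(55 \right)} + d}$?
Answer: $\frac{i \sqrt{1708423766643331741159}}{3847768959} \approx 10.742 i$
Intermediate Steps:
$D = \frac{143}{71}$ ($D = \left(-143\right) \left(- \frac{1}{71}\right) = \frac{143}{71} \approx 2.0141$)
$r{\left(k \right)} = -63 - k$ ($r{\left(k \right)} = 5 - \left(68 + k\right) = -63 - k$)
$z = \frac{30099024083}{11543306877}$ ($z = \frac{\left(-7\right) \frac{143}{71}}{-18119} - \frac{23390}{-8973} = \left(- \frac{1001}{71}\right) \left(- \frac{1}{18119}\right) - - \frac{23390}{8973} = \frac{1001}{1286449} + \frac{23390}{8973} = \frac{30099024083}{11543306877} \approx 2.6075$)
$d = \frac{30099024083}{11543306877} \approx 2.6075$
$\sqrt{r{\left(55 \right)} + d} = \sqrt{\left(-63 - 55\right) + \frac{30099024083}{11543306877}} = \sqrt{-118 + \frac{30099024083}{11543306877}} = \sqrt{- \frac{1332011187403}{11543306877}} = \frac{i \sqrt{1708423766643331741159}}{3847768959}$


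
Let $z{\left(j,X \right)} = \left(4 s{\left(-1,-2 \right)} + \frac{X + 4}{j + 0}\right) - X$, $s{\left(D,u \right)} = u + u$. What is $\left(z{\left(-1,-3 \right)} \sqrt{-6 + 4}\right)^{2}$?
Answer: $-392$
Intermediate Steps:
$s{\left(D,u \right)} = 2 u$
$z{\left(j,X \right)} = -16 - X + \frac{4 + X}{j}$ ($z{\left(j,X \right)} = \left(4 \cdot 2 \left(-2\right) + \frac{X + 4}{j + 0}\right) - X = \left(4 \left(-4\right) + \frac{4 + X}{j}\right) - X = \left(-16 + \frac{4 + X}{j}\right) - X = -16 - X + \frac{4 + X}{j}$)
$\left(z{\left(-1,-3 \right)} \sqrt{-6 + 4}\right)^{2} = \left(\frac{4 - 3 - - (16 - 3)}{-1} \sqrt{-6 + 4}\right)^{2} = \left(- (4 - 3 - \left(-1\right) 13) \sqrt{-2}\right)^{2} = \left(- (4 - 3 + 13) i \sqrt{2}\right)^{2} = \left(\left(-1\right) 14 i \sqrt{2}\right)^{2} = \left(- 14 i \sqrt{2}\right)^{2} = -392$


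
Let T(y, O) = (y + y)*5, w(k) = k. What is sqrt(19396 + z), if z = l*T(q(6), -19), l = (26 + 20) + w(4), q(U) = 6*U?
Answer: 2*sqrt(9349) ≈ 193.38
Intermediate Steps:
T(y, O) = 10*y (T(y, O) = (2*y)*5 = 10*y)
l = 50 (l = (26 + 20) + 4 = 46 + 4 = 50)
z = 18000 (z = 50*(10*(6*6)) = 50*(10*36) = 50*360 = 18000)
sqrt(19396 + z) = sqrt(19396 + 18000) = sqrt(37396) = 2*sqrt(9349)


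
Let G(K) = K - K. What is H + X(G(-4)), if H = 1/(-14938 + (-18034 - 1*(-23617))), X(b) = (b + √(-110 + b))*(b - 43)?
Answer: -1/9355 - 43*I*√110 ≈ -0.00010689 - 450.99*I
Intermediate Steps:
G(K) = 0
X(b) = (-43 + b)*(b + √(-110 + b)) (X(b) = (b + √(-110 + b))*(-43 + b) = (-43 + b)*(b + √(-110 + b)))
H = -1/9355 (H = 1/(-14938 + (-18034 + 23617)) = 1/(-14938 + 5583) = 1/(-9355) = -1/9355 ≈ -0.00010689)
H + X(G(-4)) = -1/9355 + (0² - 43*0 - 43*√(-110 + 0) + 0*√(-110 + 0)) = -1/9355 + (0 + 0 - 43*I*√110 + 0*√(-110)) = -1/9355 + (0 + 0 - 43*I*√110 + 0*(I*√110)) = -1/9355 + (0 + 0 - 43*I*√110 + 0) = -1/9355 - 43*I*√110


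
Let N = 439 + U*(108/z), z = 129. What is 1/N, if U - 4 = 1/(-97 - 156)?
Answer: 10879/4812277 ≈ 0.0022607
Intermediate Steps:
U = 1011/253 (U = 4 + 1/(-97 - 156) = 4 + 1/(-253) = 4 - 1/253 = 1011/253 ≈ 3.9960)
N = 4812277/10879 (N = 439 + 1011*(108/129)/253 = 439 + 1011*(108*(1/129))/253 = 439 + (1011/253)*(36/43) = 439 + 36396/10879 = 4812277/10879 ≈ 442.35)
1/N = 1/(4812277/10879) = 10879/4812277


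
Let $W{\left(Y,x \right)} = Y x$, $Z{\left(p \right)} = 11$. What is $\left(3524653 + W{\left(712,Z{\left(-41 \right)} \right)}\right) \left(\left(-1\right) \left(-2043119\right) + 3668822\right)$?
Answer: $20177345903385$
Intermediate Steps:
$\left(3524653 + W{\left(712,Z{\left(-41 \right)} \right)}\right) \left(\left(-1\right) \left(-2043119\right) + 3668822\right) = \left(3524653 + 712 \cdot 11\right) \left(\left(-1\right) \left(-2043119\right) + 3668822\right) = \left(3524653 + 7832\right) \left(2043119 + 3668822\right) = 3532485 \cdot 5711941 = 20177345903385$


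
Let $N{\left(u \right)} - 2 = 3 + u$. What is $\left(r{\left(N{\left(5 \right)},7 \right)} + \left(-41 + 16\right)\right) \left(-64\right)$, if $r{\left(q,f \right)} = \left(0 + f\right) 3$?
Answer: $256$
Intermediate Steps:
$N{\left(u \right)} = 5 + u$ ($N{\left(u \right)} = 2 + \left(3 + u\right) = 5 + u$)
$r{\left(q,f \right)} = 3 f$ ($r{\left(q,f \right)} = f 3 = 3 f$)
$\left(r{\left(N{\left(5 \right)},7 \right)} + \left(-41 + 16\right)\right) \left(-64\right) = \left(3 \cdot 7 + \left(-41 + 16\right)\right) \left(-64\right) = \left(21 - 25\right) \left(-64\right) = \left(-4\right) \left(-64\right) = 256$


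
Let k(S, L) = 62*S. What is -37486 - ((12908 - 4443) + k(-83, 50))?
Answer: -40805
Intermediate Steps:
-37486 - ((12908 - 4443) + k(-83, 50)) = -37486 - ((12908 - 4443) + 62*(-83)) = -37486 - (8465 - 5146) = -37486 - 1*3319 = -37486 - 3319 = -40805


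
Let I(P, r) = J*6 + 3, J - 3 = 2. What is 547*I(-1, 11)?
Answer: 18051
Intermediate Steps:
J = 5 (J = 3 + 2 = 5)
I(P, r) = 33 (I(P, r) = 5*6 + 3 = 30 + 3 = 33)
547*I(-1, 11) = 547*33 = 18051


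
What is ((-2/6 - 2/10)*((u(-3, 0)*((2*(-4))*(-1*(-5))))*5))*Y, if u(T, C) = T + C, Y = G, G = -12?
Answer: 3840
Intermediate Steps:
Y = -12
u(T, C) = C + T
((-2/6 - 2/10)*((u(-3, 0)*((2*(-4))*(-1*(-5))))*5))*Y = ((-2/6 - 2/10)*(((0 - 3)*((2*(-4))*(-1*(-5))))*5))*(-12) = ((-2*⅙ - 2*⅒)*(-(-24)*5*5))*(-12) = ((-⅓ - ⅕)*(-3*(-40)*5))*(-12) = -64*5*(-12) = -8/15*600*(-12) = -320*(-12) = 3840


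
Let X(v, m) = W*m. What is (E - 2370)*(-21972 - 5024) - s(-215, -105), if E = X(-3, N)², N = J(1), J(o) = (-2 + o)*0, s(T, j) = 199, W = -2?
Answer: 63980321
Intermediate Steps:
J(o) = 0
N = 0
X(v, m) = -2*m
E = 0 (E = (-2*0)² = 0² = 0)
(E - 2370)*(-21972 - 5024) - s(-215, -105) = (0 - 2370)*(-21972 - 5024) - 1*199 = -2370*(-26996) - 199 = 63980520 - 199 = 63980321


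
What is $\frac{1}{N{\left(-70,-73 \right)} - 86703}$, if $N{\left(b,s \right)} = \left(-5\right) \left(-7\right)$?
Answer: $- \frac{1}{86668} \approx -1.1538 \cdot 10^{-5}$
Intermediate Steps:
$N{\left(b,s \right)} = 35$
$\frac{1}{N{\left(-70,-73 \right)} - 86703} = \frac{1}{35 - 86703} = \frac{1}{-86668} = - \frac{1}{86668}$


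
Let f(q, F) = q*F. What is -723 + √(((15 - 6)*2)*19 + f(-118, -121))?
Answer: -723 + 2*√3655 ≈ -602.09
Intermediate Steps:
f(q, F) = F*q
-723 + √(((15 - 6)*2)*19 + f(-118, -121)) = -723 + √(((15 - 6)*2)*19 - 121*(-118)) = -723 + √((9*2)*19 + 14278) = -723 + √(18*19 + 14278) = -723 + √(342 + 14278) = -723 + √14620 = -723 + 2*√3655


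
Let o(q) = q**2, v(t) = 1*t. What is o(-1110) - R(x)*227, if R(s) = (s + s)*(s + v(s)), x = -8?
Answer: 1173988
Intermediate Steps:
v(t) = t
R(s) = 4*s**2 (R(s) = (s + s)*(s + s) = (2*s)*(2*s) = 4*s**2)
o(-1110) - R(x)*227 = (-1110)**2 - 4*(-8)**2*227 = 1232100 - 4*64*227 = 1232100 - 256*227 = 1232100 - 1*58112 = 1232100 - 58112 = 1173988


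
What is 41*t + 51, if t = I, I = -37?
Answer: -1466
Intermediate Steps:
t = -37
41*t + 51 = 41*(-37) + 51 = -1517 + 51 = -1466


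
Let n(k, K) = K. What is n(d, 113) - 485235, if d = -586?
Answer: -485122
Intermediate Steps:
n(d, 113) - 485235 = 113 - 485235 = -485122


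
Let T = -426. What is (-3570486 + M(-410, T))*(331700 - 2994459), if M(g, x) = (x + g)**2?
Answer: 7646352116810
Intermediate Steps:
M(g, x) = (g + x)**2
(-3570486 + M(-410, T))*(331700 - 2994459) = (-3570486 + (-410 - 426)**2)*(331700 - 2994459) = (-3570486 + (-836)**2)*(-2662759) = (-3570486 + 698896)*(-2662759) = -2871590*(-2662759) = 7646352116810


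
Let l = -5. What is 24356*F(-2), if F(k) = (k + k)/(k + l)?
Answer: 97424/7 ≈ 13918.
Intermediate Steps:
F(k) = 2*k/(-5 + k) (F(k) = (k + k)/(k - 5) = (2*k)/(-5 + k) = 2*k/(-5 + k))
24356*F(-2) = 24356*(2*(-2)/(-5 - 2)) = 24356*(2*(-2)/(-7)) = 24356*(2*(-2)*(-⅐)) = 24356*(4/7) = 97424/7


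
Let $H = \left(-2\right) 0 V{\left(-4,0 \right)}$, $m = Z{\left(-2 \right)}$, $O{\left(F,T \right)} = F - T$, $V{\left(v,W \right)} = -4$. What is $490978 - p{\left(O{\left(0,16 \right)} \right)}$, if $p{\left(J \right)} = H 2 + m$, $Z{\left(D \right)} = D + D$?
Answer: $490982$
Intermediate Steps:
$Z{\left(D \right)} = 2 D$
$m = -4$ ($m = 2 \left(-2\right) = -4$)
$H = 0$ ($H = \left(-2\right) 0 \left(-4\right) = 0 \left(-4\right) = 0$)
$p{\left(J \right)} = -4$ ($p{\left(J \right)} = 0 \cdot 2 - 4 = 0 - 4 = -4$)
$490978 - p{\left(O{\left(0,16 \right)} \right)} = 490978 - -4 = 490978 + 4 = 490982$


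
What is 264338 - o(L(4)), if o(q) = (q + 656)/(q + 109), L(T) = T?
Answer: 29869534/113 ≈ 2.6433e+5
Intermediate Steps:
o(q) = (656 + q)/(109 + q)
264338 - o(L(4)) = 264338 - (656 + 4)/(109 + 4) = 264338 - 660/113 = 29869534/113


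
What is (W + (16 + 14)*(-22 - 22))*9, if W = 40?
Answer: -11520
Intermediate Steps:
(W + (16 + 14)*(-22 - 22))*9 = (40 + (16 + 14)*(-22 - 22))*9 = (40 + 30*(-44))*9 = (40 - 1320)*9 = -1280*9 = -11520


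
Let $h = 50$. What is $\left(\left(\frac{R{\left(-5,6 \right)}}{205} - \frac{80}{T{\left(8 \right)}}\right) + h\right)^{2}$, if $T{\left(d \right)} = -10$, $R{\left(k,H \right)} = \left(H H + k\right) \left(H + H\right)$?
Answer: $\frac{150356644}{42025} \approx 3577.8$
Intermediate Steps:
$R{\left(k,H \right)} = 2 H \left(k + H^{2}\right)$ ($R{\left(k,H \right)} = \left(H^{2} + k\right) 2 H = \left(k + H^{2}\right) 2 H = 2 H \left(k + H^{2}\right)$)
$\left(\left(\frac{R{\left(-5,6 \right)}}{205} - \frac{80}{T{\left(8 \right)}}\right) + h\right)^{2} = \left(\left(\frac{2 \cdot 6 \left(-5 + 6^{2}\right)}{205} - \frac{80}{-10}\right) + 50\right)^{2} = \left(\left(2 \cdot 6 \left(-5 + 36\right) \frac{1}{205} - -8\right) + 50\right)^{2} = \left(\left(2 \cdot 6 \cdot 31 \cdot \frac{1}{205} + 8\right) + 50\right)^{2} = \left(\left(372 \cdot \frac{1}{205} + 8\right) + 50\right)^{2} = \left(\left(\frac{372}{205} + 8\right) + 50\right)^{2} = \left(\frac{2012}{205} + 50\right)^{2} = \left(\frac{12262}{205}\right)^{2} = \frac{150356644}{42025}$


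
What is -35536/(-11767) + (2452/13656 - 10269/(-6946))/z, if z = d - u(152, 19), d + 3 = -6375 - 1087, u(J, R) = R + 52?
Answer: 793754316789517/262854218909016 ≈ 3.0198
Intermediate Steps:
u(J, R) = 52 + R
d = -7465 (d = -3 + (-6375 - 1087) = -3 - 7462 = -7465)
z = -7536 (z = -7465 - (52 + 19) = -7465 - 1*71 = -7465 - 71 = -7536)
-35536/(-11767) + (2452/13656 - 10269/(-6946))/z = -35536/(-11767) + (2452/13656 - 10269/(-6946))/(-7536) = -35536*(-1/11767) + (2452*(1/13656) - 10269*(-1/6946))*(-1/7536) = 35536/11767 + (613/3414 + 10269/6946)*(-1/7536) = 35536/11767 + (9829066/5928411)*(-1/7536) = 35536/11767 - 4914533/22338252648 = 793754316789517/262854218909016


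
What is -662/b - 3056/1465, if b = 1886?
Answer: -3366723/1381495 ≈ -2.4370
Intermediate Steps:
-662/b - 3056/1465 = -662/1886 - 3056/1465 = -662*1/1886 - 3056*1/1465 = -331/943 - 3056/1465 = -3366723/1381495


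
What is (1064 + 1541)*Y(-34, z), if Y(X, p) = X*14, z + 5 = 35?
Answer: -1239980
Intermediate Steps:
z = 30 (z = -5 + 35 = 30)
Y(X, p) = 14*X
(1064 + 1541)*Y(-34, z) = (1064 + 1541)*(14*(-34)) = 2605*(-476) = -1239980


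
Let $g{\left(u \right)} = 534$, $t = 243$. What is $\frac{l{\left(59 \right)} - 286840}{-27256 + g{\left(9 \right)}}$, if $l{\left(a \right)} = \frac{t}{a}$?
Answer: $\frac{16923317}{1576598} \approx 10.734$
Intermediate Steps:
$l{\left(a \right)} = \frac{243}{a}$
$\frac{l{\left(59 \right)} - 286840}{-27256 + g{\left(9 \right)}} = \frac{\frac{243}{59} - 286840}{-27256 + 534} = \frac{243 \cdot \frac{1}{59} - 286840}{-26722} = \left(\frac{243}{59} - 286840\right) \left(- \frac{1}{26722}\right) = \left(- \frac{16923317}{59}\right) \left(- \frac{1}{26722}\right) = \frac{16923317}{1576598}$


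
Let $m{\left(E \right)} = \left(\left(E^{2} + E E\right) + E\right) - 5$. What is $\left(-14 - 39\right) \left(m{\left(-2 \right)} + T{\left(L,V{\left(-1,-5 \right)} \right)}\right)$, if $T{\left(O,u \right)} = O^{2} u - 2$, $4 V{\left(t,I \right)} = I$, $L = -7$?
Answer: $\frac{13197}{4} \approx 3299.3$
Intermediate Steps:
$V{\left(t,I \right)} = \frac{I}{4}$
$m{\left(E \right)} = -5 + E + 2 E^{2}$ ($m{\left(E \right)} = \left(\left(E^{2} + E^{2}\right) + E\right) - 5 = \left(2 E^{2} + E\right) - 5 = \left(E + 2 E^{2}\right) - 5 = -5 + E + 2 E^{2}$)
$T{\left(O,u \right)} = -2 + u O^{2}$ ($T{\left(O,u \right)} = u O^{2} - 2 = -2 + u O^{2}$)
$\left(-14 - 39\right) \left(m{\left(-2 \right)} + T{\left(L,V{\left(-1,-5 \right)} \right)}\right) = \left(-14 - 39\right) \left(\left(-5 - 2 + 2 \left(-2\right)^{2}\right) + \left(-2 + \frac{1}{4} \left(-5\right) \left(-7\right)^{2}\right)\right) = \left(-14 - 39\right) \left(\left(-5 - 2 + 2 \cdot 4\right) - \frac{253}{4}\right) = - 53 \left(\left(-5 - 2 + 8\right) - \frac{253}{4}\right) = - 53 \left(1 - \frac{253}{4}\right) = \left(-53\right) \left(- \frac{249}{4}\right) = \frac{13197}{4}$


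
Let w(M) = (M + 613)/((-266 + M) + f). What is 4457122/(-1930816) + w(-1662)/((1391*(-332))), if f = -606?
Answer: -325991691908635/141218869527008 ≈ -2.3084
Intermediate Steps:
w(M) = (613 + M)/(-872 + M) (w(M) = (M + 613)/((-266 + M) - 606) = (613 + M)/(-872 + M))
4457122/(-1930816) + w(-1662)/((1391*(-332))) = 4457122/(-1930816) + ((613 - 1662)/(-872 - 1662))/((1391*(-332))) = 4457122*(-1/1930816) + (-1049/(-2534))/(-461812) = -2228561/965408 - 1/2534*(-1049)*(-1/461812) = -2228561/965408 + (1049/2534)*(-1/461812) = -2228561/965408 - 1049/1170231608 = -325991691908635/141218869527008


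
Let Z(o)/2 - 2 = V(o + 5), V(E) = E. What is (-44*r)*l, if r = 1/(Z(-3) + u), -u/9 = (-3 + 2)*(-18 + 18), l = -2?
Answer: 11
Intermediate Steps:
Z(o) = 14 + 2*o (Z(o) = 4 + 2*(o + 5) = 4 + 2*(5 + o) = 4 + (10 + 2*o) = 14 + 2*o)
u = 0 (u = -9*(-3 + 2)*(-18 + 18) = -(-9)*0 = -9*0 = 0)
r = ⅛ (r = 1/((14 + 2*(-3)) + 0) = 1/((14 - 6) + 0) = 1/(8 + 0) = 1/8 = ⅛ ≈ 0.12500)
(-44*r)*l = -44*⅛*(-2) = -11/2*(-2) = 11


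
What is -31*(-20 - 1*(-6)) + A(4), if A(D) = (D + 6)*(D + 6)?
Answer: 534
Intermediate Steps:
A(D) = (6 + D)² (A(D) = (6 + D)*(6 + D) = (6 + D)²)
-31*(-20 - 1*(-6)) + A(4) = -31*(-20 - 1*(-6)) + (6 + 4)² = -31*(-20 + 6) + 10² = -31*(-14) + 100 = 434 + 100 = 534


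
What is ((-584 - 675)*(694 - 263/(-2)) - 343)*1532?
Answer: -1592739970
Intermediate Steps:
((-584 - 675)*(694 - 263/(-2)) - 343)*1532 = (-1259*(694 - 263*(-½)) - 343)*1532 = (-1259*(694 + 263/2) - 343)*1532 = (-1259*1651/2 - 343)*1532 = (-2078609/2 - 343)*1532 = -2079295/2*1532 = -1592739970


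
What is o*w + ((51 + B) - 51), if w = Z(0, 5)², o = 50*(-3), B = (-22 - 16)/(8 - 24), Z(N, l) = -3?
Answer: -10781/8 ≈ -1347.6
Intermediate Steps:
B = 19/8 (B = -38/(-16) = -38*(-1/16) = 19/8 ≈ 2.3750)
o = -150
w = 9 (w = (-3)² = 9)
o*w + ((51 + B) - 51) = -150*9 + ((51 + 19/8) - 51) = -1350 + (427/8 - 51) = -1350 + 19/8 = -10781/8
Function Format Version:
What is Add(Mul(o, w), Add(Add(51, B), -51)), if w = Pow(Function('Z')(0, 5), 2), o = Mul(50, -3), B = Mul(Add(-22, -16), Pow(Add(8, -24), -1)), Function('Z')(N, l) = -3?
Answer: Rational(-10781, 8) ≈ -1347.6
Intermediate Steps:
B = Rational(19, 8) (B = Mul(-38, Pow(-16, -1)) = Mul(-38, Rational(-1, 16)) = Rational(19, 8) ≈ 2.3750)
o = -150
w = 9 (w = Pow(-3, 2) = 9)
Add(Mul(o, w), Add(Add(51, B), -51)) = Add(Mul(-150, 9), Add(Add(51, Rational(19, 8)), -51)) = Add(-1350, Add(Rational(427, 8), -51)) = Add(-1350, Rational(19, 8)) = Rational(-10781, 8)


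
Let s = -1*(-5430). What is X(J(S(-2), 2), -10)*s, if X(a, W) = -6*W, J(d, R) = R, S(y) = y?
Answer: 325800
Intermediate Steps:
s = 5430
X(J(S(-2), 2), -10)*s = -6*(-10)*5430 = 60*5430 = 325800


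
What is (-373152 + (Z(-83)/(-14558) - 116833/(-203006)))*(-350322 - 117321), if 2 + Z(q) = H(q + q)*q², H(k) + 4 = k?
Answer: 257802127832317704735/1477680674 ≈ 1.7446e+11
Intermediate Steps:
H(k) = -4 + k
Z(q) = -2 + q²*(-4 + 2*q) (Z(q) = -2 + (-4 + (q + q))*q² = -2 + (-4 + 2*q)*q² = -2 + q²*(-4 + 2*q))
(-373152 + (Z(-83)/(-14558) - 116833/(-203006)))*(-350322 - 117321) = (-373152 + ((-2 + 2*(-83)²*(-2 - 83))/(-14558) - 116833/(-203006)))*(-350322 - 117321) = (-373152 + ((-2 + 2*6889*(-85))*(-1/14558) - 116833*(-1/203006)))*(-467643) = (-373152 + ((-2 - 1171130)*(-1/14558) + 116833/203006))*(-467643) = (-373152 + (-1171132*(-1/14558) + 116833/203006))*(-467643) = (-373152 + (585566/7279 + 116833/203006))*(-467643) = (-373152 + 119723838803/1477680674)*(-467643) = -551279775025645/1477680674*(-467643) = 257802127832317704735/1477680674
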